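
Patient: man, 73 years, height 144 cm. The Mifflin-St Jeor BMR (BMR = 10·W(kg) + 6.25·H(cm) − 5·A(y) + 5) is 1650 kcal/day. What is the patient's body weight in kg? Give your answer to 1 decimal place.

111.0 kg

1650 = 10·W + 6.25(144) − 5(73) + 5
10·W = 1650 − 540 = 1110, so W = 111 kg.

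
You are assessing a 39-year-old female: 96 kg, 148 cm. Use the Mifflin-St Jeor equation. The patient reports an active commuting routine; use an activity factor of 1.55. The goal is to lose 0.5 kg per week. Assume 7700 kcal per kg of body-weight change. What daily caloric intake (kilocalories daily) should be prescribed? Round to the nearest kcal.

Mifflin-St Jeor (female): BMR = 10(96) + 6.25(148) − 5(39) − 161 = 960 + 925 − 195 − 161 = 1529 kcal/day.
TEE = 1529 × 1.55 = 2369.95 kcal/day.
Required daily deficit = 0.5 × 7700 ÷ 7 = 550 kcal/day.
Target intake = 2369.95 − 550 = 1819.95 kcal/day.

1820 kilocalories daily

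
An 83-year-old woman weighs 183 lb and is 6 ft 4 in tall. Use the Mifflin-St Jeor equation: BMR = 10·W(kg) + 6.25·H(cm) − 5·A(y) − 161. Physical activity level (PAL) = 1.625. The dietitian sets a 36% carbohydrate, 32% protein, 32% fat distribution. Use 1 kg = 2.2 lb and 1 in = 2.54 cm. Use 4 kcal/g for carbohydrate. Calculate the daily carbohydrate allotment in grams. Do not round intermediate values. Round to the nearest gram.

214 g/day

Convert to metric: weight = 183 ÷ 2.2 = 83.1818 kg; height = (6×12 + 4) × 2.54 = 76 × 2.54 = 193.04 cm.
Mifflin-St Jeor (female): BMR = 10(83.1818) + 6.25(193.04) − 5(83) − 161 = 831.8182 + 1206.5 − 415 − 161 = 1462.3182 kcal/day.
TEE = 1462.3182 × 1.625 = 2376.267 kcal/day.
Carbohydrate energy = 36% × 2376.267 = 855.4561 kcal.
Carbohydrate = 855.4561 ÷ 4 kcal/g = 213.864 g.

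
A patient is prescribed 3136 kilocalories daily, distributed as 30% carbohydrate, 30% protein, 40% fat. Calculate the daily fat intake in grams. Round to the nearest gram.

139 g/day

Fat energy = 40% × 3136 = 1254.4 kcal.
At 9 kcal/g: 1254.4 ÷ 9 = 139.3778 g.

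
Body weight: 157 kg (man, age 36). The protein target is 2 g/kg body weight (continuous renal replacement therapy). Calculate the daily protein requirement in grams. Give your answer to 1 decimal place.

Protein = 2 g/kg × 157 kg = 314 g/day.

314.0 g/day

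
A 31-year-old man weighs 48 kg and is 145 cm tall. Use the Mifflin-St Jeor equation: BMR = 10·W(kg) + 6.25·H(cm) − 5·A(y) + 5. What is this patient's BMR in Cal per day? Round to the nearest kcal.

1236 Cal per day

Mifflin-St Jeor (male): BMR = 10(48) + 6.25(145) − 5(31) + 5 = 480 + 906.25 − 155 + 5 = 1236.25 kcal/day.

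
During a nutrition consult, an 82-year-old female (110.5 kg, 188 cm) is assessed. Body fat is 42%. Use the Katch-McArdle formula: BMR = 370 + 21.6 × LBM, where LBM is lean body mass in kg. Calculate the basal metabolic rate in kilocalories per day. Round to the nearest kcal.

LBM = 110.5 × (1 − 0.42) = 64.09 kg. Katch-McArdle: BMR = 370 + 21.6 × 64.09 = 1754.344 kcal/day.

1754 kilocalories per day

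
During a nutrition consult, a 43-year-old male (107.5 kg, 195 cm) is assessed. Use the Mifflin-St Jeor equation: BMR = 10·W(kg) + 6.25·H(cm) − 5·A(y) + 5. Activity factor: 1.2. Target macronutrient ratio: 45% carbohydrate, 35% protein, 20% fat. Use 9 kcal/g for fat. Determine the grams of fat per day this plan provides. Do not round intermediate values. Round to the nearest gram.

56 g/day

Mifflin-St Jeor (male): BMR = 10(107.5) + 6.25(195) − 5(43) + 5 = 1075 + 1218.75 − 215 + 5 = 2083.75 kcal/day.
TEE = 2083.75 × 1.2 = 2500.5 kcal/day.
Fat energy = 20% × 2500.5 = 500.1 kcal.
Fat = 500.1 ÷ 9 kcal/g = 55.5667 g.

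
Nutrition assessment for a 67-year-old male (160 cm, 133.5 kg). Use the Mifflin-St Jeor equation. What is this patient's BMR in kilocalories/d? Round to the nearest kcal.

2005 kilocalories/d

Mifflin-St Jeor (male): BMR = 10(133.5) + 6.25(160) − 5(67) + 5 = 1335 + 1000 − 335 + 5 = 2005 kcal/day.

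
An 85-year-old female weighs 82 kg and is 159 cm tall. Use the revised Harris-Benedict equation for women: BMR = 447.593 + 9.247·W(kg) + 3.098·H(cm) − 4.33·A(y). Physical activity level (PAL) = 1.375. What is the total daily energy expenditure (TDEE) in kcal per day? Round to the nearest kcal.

Harris-Benedict: BMR = 447.593 + 9.247(82) + 3.098(159) − 4.33(85) = 1330.379 kcal/day.
TEE = BMR × activity factor = 1330.379 × 1.375 = 1829.2711 kcal/day.

1829 kcal per day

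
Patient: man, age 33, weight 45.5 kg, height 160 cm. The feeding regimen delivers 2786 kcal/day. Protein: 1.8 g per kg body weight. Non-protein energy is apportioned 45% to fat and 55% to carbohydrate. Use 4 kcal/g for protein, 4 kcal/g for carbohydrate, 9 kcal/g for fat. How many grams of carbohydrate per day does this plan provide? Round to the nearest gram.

Protein = 1.8 × 45.5 = 81.9 g → 81.9 × 4 = 327.6 kcal.
Non-protein calories = 2786 − 327.6 = 2458.4 kcal.
Fat: 45% × 2458.4 = 1106.28 kcal; carbohydrate: 1352.12 kcal.
Carbohydrate: 1352.12 kcal ÷ 4 kcal/g = 338.03 g.

338 g/day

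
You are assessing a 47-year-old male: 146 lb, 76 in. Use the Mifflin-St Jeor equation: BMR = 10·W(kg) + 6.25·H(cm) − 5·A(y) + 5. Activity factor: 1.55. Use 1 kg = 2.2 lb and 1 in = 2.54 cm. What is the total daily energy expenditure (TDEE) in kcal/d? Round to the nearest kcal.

2542 kcal/d

Convert to metric: weight = 146 ÷ 2.2 = 66.3636 kg; height = 76 × 2.54 = 193.04 cm.
Mifflin-St Jeor (male): BMR = 10(66.3636) + 6.25(193.04) − 5(47) + 5 = 663.6364 + 1206.5 − 235 + 5 = 1640.1364 kcal/day.
TEE = BMR × activity factor = 1640.1364 × 1.55 = 2542.2114 kcal/day.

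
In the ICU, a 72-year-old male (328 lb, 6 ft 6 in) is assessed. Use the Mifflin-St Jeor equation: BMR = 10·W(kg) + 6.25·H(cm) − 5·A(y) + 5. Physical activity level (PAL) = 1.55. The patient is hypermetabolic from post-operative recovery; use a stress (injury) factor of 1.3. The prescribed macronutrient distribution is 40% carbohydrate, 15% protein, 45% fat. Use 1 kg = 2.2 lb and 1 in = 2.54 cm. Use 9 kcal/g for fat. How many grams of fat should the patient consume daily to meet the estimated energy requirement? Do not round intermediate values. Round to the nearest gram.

239 g/day

Convert to metric: weight = 328 ÷ 2.2 = 149.0909 kg; height = (6×12 + 6) × 2.54 = 78 × 2.54 = 198.12 cm.
Mifflin-St Jeor (male): BMR = 10(149.0909) + 6.25(198.12) − 5(72) + 5 = 1490.9091 + 1238.25 − 360 + 5 = 2374.1591 kcal/day.
TEE = 2374.1591 × 1.55 = 3679.9466 kcal/day.
With stress factor 1.3: 3679.9466 × 1.3 = 4783.9306 kcal/day.
Fat energy = 45% × 4783.9306 = 2152.7688 kcal.
Fat = 2152.7688 ÷ 9 kcal/g = 239.1965 g.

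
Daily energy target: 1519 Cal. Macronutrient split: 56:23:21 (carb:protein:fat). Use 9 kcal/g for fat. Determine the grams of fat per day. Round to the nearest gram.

35 g/day

Fat energy = 21% × 1519 = 318.99 kcal.
At 9 kcal/g: 318.99 ÷ 9 = 35.4433 g.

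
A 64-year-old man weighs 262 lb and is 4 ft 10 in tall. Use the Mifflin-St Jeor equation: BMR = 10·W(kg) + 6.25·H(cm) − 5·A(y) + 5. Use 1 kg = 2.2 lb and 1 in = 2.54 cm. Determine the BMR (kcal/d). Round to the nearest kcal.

Convert to metric: weight = 262 ÷ 2.2 = 119.0909 kg; height = (4×12 + 10) × 2.54 = 58 × 2.54 = 147.32 cm.
Mifflin-St Jeor (male): BMR = 10(119.0909) + 6.25(147.32) − 5(64) + 5 = 1190.9091 + 920.75 − 320 + 5 = 1796.6591 kcal/day.

1797 kcal/d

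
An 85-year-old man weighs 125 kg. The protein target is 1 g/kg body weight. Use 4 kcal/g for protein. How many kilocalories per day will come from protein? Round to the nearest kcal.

500 kcal/day

Protein = 1 g/kg × 125 kg = 125 g/day.
Protein energy = 125 g × 4 kcal/g = 500 kcal/day.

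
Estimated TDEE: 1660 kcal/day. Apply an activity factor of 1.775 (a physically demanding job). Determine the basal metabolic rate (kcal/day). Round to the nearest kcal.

935 kcal/day

BMR = TEE ÷ activity factor = 1660 ÷ 1.775 = 935.2113 kcal/day.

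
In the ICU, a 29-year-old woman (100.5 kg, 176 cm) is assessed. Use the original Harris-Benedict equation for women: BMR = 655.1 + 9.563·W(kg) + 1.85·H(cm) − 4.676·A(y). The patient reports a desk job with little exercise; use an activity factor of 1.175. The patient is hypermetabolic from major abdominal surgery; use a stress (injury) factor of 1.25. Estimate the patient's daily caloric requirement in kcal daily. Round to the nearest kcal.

Harris-Benedict: BMR = 655.1 + 9.563(100.5) + 1.85(176) − 4.676(29) = 1806.1775 kcal/day.
TEE = BMR × activity factor = 1806.1775 × 1.175 = 2122.2586 kcal/day.
Apply stress factor: 2122.2586 × 1.25 = 2652.8232 kcal/day.

2653 kcal daily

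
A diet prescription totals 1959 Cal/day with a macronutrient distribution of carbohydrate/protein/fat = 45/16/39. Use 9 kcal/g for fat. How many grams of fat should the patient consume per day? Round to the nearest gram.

Fat energy = 39% × 1959 = 764.01 kcal.
At 9 kcal/g: 764.01 ÷ 9 = 84.89 g.

85 g/day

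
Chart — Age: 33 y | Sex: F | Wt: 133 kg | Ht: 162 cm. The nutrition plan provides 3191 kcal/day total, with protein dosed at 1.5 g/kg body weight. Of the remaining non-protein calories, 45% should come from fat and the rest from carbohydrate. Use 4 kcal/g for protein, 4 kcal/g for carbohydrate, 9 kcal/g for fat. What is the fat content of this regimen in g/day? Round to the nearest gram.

120 g/day

Protein = 1.5 × 133 = 199.5 g → 199.5 × 4 = 798 kcal.
Non-protein calories = 3191 − 798 = 2393 kcal.
Fat: 45% × 2393 = 1076.85 kcal; carbohydrate: 1316.15 kcal.
Fat: 1076.85 kcal ÷ 9 kcal/g = 119.65 g.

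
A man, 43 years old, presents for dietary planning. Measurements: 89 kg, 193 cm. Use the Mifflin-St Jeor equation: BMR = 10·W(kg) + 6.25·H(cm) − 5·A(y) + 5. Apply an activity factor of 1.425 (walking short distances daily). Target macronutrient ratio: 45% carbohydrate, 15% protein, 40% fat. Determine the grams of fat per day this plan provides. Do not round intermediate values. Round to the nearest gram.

Mifflin-St Jeor (male): BMR = 10(89) + 6.25(193) − 5(43) + 5 = 890 + 1206.25 − 215 + 5 = 1886.25 kcal/day.
TEE = 1886.25 × 1.425 = 2687.9063 kcal/day.
Fat energy = 40% × 2687.9063 = 1075.1625 kcal.
Fat = 1075.1625 ÷ 9 kcal/g = 119.4625 g.

119 g/day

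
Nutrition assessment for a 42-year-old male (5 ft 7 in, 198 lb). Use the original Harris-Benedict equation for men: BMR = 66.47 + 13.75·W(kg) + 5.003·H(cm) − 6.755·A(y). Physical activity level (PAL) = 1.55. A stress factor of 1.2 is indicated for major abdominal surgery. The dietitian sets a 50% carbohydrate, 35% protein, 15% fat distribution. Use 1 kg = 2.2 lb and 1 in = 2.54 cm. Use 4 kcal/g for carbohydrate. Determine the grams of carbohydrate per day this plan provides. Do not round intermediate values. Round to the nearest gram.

Convert to metric: weight = 198 ÷ 2.2 = 90 kg; height = (5×12 + 7) × 2.54 = 67 × 2.54 = 170.18 cm.
Harris-Benedict: BMR = 66.47 + 13.75(90) + 5.003(170.18) − 6.755(42) = 1871.6705 kcal/day.
TEE = 1871.6705 × 1.55 = 2901.0893 kcal/day.
With stress factor 1.2: 2901.0893 × 1.2 = 3481.3072 kcal/day.
Carbohydrate energy = 50% × 3481.3072 = 1740.6536 kcal.
Carbohydrate = 1740.6536 ÷ 4 kcal/g = 435.1634 g.

435 g/day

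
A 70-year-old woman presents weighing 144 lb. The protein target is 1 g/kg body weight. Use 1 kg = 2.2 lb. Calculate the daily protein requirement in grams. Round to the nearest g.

Weight in kg = 144 ÷ 2.2 = 65.4545 kg.
Protein = 1 g/kg × 65.4545 kg = 65.4545 g/day.

65 g/day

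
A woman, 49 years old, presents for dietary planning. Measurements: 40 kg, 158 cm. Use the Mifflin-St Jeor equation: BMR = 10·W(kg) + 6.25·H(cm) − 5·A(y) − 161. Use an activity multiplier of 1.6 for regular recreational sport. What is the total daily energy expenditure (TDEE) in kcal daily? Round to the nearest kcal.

Mifflin-St Jeor (female): BMR = 10(40) + 6.25(158) − 5(49) − 161 = 400 + 987.5 − 245 − 161 = 981.5 kcal/day.
TEE = BMR × activity factor = 981.5 × 1.6 = 1570.4 kcal/day.

1570 kcal daily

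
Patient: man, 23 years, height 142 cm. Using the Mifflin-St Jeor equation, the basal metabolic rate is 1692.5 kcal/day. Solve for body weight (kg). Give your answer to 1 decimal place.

1692.5 = 10·W + 6.25(142) − 5(23) + 5
10·W = 1692.5 − 777.5 = 915, so W = 91.5 kg.

91.5 kg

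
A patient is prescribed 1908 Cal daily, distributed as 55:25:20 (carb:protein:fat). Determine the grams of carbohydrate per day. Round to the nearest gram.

Carbohydrate energy = 55% × 1908 = 1049.4 kcal.
At 4 kcal/g: 1049.4 ÷ 4 = 262.35 g.

262 g/day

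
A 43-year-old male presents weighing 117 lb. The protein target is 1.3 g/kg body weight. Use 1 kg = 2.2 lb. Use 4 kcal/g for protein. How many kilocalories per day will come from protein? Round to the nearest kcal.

277 kcal/day

Weight in kg = 117 ÷ 2.2 = 53.1818 kg.
Protein = 1.3 g/kg × 53.1818 kg = 69.1364 g/day.
Protein energy = 69.1364 g × 4 kcal/g = 276.5455 kcal/day.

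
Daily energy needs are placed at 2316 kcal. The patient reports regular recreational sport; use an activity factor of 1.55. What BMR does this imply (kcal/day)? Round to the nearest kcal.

1494 kcal/day

BMR = TEE ÷ activity factor = 2316 ÷ 1.55 = 1494.1935 kcal/day.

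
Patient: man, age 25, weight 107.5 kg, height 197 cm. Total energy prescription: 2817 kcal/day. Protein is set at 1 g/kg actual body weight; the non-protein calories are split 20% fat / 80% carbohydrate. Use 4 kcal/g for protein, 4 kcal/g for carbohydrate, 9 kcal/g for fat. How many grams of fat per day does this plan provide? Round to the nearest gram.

Protein = 1 × 107.5 = 107.5 g → 107.5 × 4 = 430 kcal.
Non-protein calories = 2817 − 430 = 2387 kcal.
Fat: 20% × 2387 = 477.4 kcal; carbohydrate: 1909.6 kcal.
Fat: 477.4 kcal ÷ 9 kcal/g = 53.0444 g.

53 g/day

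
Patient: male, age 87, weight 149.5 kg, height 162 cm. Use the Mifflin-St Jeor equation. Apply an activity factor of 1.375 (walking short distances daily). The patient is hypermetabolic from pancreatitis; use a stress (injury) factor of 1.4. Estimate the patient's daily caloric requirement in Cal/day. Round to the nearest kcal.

3999 Cal/day

Mifflin-St Jeor (male): BMR = 10(149.5) + 6.25(162) − 5(87) + 5 = 1495 + 1012.5 − 435 + 5 = 2077.5 kcal/day.
TEE = BMR × activity factor = 2077.5 × 1.375 = 2856.5625 kcal/day.
Apply stress factor: 2856.5625 × 1.4 = 3999.1875 kcal/day.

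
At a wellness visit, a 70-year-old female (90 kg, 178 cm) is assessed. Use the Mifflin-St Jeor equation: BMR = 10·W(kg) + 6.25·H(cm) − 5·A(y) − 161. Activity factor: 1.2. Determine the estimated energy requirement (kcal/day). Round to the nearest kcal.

1802 kcal/day

Mifflin-St Jeor (female): BMR = 10(90) + 6.25(178) − 5(70) − 161 = 900 + 1112.5 − 350 − 161 = 1501.5 kcal/day.
TEE = BMR × activity factor = 1501.5 × 1.2 = 1801.8 kcal/day.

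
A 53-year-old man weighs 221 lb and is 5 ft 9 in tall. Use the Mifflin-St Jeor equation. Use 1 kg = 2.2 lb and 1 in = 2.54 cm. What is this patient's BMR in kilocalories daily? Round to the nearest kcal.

1840 kilocalories daily

Convert to metric: weight = 221 ÷ 2.2 = 100.4545 kg; height = (5×12 + 9) × 2.54 = 69 × 2.54 = 175.26 cm.
Mifflin-St Jeor (male): BMR = 10(100.4545) + 6.25(175.26) − 5(53) + 5 = 1004.5455 + 1095.375 − 265 + 5 = 1839.9205 kcal/day.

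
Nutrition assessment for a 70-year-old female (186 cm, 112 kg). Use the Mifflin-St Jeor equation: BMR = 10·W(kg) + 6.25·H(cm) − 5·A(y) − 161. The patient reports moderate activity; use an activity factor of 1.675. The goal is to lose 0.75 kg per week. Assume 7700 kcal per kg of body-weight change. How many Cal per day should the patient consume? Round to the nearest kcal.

Mifflin-St Jeor (female): BMR = 10(112) + 6.25(186) − 5(70) − 161 = 1120 + 1162.5 − 350 − 161 = 1771.5 kcal/day.
TEE = 1771.5 × 1.675 = 2967.2625 kcal/day.
Required daily deficit = 0.75 × 7700 ÷ 7 = 825 kcal/day.
Target intake = 2967.2625 − 825 = 2142.2625 kcal/day.

2142 Cal per day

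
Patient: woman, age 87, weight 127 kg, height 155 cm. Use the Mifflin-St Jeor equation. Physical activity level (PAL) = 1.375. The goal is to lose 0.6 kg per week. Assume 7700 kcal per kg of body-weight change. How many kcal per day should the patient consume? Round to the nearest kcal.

Mifflin-St Jeor (female): BMR = 10(127) + 6.25(155) − 5(87) − 161 = 1270 + 968.75 − 435 − 161 = 1642.75 kcal/day.
TEE = 1642.75 × 1.375 = 2258.7813 kcal/day.
Required daily deficit = 0.6 × 7700 ÷ 7 = 660 kcal/day.
Target intake = 2258.7813 − 660 = 1598.7813 kcal/day.

1599 kcal per day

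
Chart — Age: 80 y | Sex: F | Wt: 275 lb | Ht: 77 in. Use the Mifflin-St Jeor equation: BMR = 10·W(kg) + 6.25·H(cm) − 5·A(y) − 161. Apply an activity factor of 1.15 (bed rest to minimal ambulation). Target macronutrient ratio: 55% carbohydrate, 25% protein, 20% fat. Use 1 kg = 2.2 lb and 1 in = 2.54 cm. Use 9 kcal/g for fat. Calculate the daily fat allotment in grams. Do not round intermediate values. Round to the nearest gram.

Convert to metric: weight = 275 ÷ 2.2 = 125 kg; height = 77 × 2.54 = 195.58 cm.
Mifflin-St Jeor (female): BMR = 10(125) + 6.25(195.58) − 5(80) − 161 = 1250 + 1222.375 − 400 − 161 = 1911.375 kcal/day.
TEE = 1911.375 × 1.15 = 2198.0813 kcal/day.
Fat energy = 20% × 2198.0813 = 439.6163 kcal.
Fat = 439.6163 ÷ 9 kcal/g = 48.8463 g.

49 g/day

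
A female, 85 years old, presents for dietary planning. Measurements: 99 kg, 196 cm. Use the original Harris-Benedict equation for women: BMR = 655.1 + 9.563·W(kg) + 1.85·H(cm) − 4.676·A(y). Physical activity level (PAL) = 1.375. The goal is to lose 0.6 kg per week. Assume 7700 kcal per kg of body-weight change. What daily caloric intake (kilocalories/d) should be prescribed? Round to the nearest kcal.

1495 kilocalories/d

Harris-Benedict: BMR = 655.1 + 9.563(99) + 1.85(196) − 4.676(85) = 1566.977 kcal/day.
TEE = 1566.977 × 1.375 = 2154.5934 kcal/day.
Required daily deficit = 0.6 × 7700 ÷ 7 = 660 kcal/day.
Target intake = 2154.5934 − 660 = 1494.5934 kcal/day.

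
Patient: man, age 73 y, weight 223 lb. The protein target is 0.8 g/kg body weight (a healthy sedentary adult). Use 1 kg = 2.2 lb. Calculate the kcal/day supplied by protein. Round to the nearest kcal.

324 kcal/day

Weight in kg = 223 ÷ 2.2 = 101.3636 kg.
Protein = 0.8 g/kg × 101.3636 kg = 81.0909 g/day.
Protein energy = 81.0909 g × 4 kcal/g = 324.3636 kcal/day.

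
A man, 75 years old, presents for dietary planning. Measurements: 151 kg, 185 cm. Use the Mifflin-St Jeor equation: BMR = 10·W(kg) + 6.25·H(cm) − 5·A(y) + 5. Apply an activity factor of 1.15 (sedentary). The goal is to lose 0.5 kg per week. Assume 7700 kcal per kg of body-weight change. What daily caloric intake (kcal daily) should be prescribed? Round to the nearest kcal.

2091 kcal daily

Mifflin-St Jeor (male): BMR = 10(151) + 6.25(185) − 5(75) + 5 = 1510 + 1156.25 − 375 + 5 = 2296.25 kcal/day.
TEE = 2296.25 × 1.15 = 2640.6875 kcal/day.
Required daily deficit = 0.5 × 7700 ÷ 7 = 550 kcal/day.
Target intake = 2640.6875 − 550 = 2090.6875 kcal/day.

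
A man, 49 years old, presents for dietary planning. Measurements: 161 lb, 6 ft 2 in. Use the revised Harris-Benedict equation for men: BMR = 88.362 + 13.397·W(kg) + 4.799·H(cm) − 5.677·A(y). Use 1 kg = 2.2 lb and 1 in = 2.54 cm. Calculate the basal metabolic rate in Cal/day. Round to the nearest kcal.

1693 Cal/day

Convert to metric: weight = 161 ÷ 2.2 = 73.1818 kg; height = (6×12 + 2) × 2.54 = 74 × 2.54 = 187.96 cm.
Harris-Benedict: BMR = 88.362 + 13.397(73.1818) + 4.799(187.96) − 5.677(49) = 1692.6259 kcal/day.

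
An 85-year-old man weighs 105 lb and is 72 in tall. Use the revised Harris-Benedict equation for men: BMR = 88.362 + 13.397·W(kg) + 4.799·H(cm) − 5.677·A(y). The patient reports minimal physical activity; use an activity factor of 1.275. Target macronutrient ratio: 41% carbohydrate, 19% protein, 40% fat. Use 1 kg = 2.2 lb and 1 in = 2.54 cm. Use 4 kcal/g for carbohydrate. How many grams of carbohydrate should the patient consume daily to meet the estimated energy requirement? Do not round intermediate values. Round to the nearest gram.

147 g/day

Convert to metric: weight = 105 ÷ 2.2 = 47.7273 kg; height = 72 × 2.54 = 182.88 cm.
Harris-Benedict: BMR = 88.362 + 13.397(47.7273) + 4.799(182.88) − 5.677(85) = 1122.8604 kcal/day.
TEE = 1122.8604 × 1.275 = 1431.647 kcal/day.
Carbohydrate energy = 41% × 1431.647 = 586.9753 kcal.
Carbohydrate = 586.9753 ÷ 4 kcal/g = 146.7438 g.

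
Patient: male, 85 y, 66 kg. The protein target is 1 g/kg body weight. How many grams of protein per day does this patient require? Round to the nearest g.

Protein = 1 g/kg × 66 kg = 66 g/day.

66 g/day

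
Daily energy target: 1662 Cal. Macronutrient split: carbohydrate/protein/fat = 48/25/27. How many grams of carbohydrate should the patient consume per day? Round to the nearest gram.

199 g/day

Carbohydrate energy = 48% × 1662 = 797.76 kcal.
At 4 kcal/g: 797.76 ÷ 4 = 199.44 g.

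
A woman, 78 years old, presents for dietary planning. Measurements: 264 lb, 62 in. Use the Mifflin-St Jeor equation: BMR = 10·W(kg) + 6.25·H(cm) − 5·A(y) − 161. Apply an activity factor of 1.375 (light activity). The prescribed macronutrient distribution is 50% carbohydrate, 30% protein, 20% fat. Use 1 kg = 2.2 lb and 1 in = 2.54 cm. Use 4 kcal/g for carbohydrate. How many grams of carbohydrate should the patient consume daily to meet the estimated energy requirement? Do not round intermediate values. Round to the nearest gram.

281 g/day

Convert to metric: weight = 264 ÷ 2.2 = 120 kg; height = 62 × 2.54 = 157.48 cm.
Mifflin-St Jeor (female): BMR = 10(120) + 6.25(157.48) − 5(78) − 161 = 1200 + 984.25 − 390 − 161 = 1633.25 kcal/day.
TEE = 1633.25 × 1.375 = 2245.7188 kcal/day.
Carbohydrate energy = 50% × 2245.7188 = 1122.8594 kcal.
Carbohydrate = 1122.8594 ÷ 4 kcal/g = 280.7148 g.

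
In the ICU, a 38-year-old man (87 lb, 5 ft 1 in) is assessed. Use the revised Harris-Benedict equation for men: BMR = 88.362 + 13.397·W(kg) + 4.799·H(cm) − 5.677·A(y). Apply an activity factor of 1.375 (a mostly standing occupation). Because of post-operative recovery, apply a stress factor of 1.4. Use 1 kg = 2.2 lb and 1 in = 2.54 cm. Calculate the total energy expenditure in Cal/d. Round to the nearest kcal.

2206 Cal/d

Convert to metric: weight = 87 ÷ 2.2 = 39.5455 kg; height = (5×12 + 1) × 2.54 = 61 × 2.54 = 154.94 cm.
Harris-Benedict: BMR = 88.362 + 13.397(39.5455) + 4.799(154.94) − 5.677(38) = 1145.9835 kcal/day.
TEE = BMR × activity factor = 1145.9835 × 1.375 = 1575.7273 kcal/day.
Apply stress factor: 1575.7273 × 1.4 = 2206.0183 kcal/day.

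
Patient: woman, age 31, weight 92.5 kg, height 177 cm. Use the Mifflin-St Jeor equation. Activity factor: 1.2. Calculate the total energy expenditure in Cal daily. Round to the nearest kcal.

2058 Cal daily

Mifflin-St Jeor (female): BMR = 10(92.5) + 6.25(177) − 5(31) − 161 = 925 + 1106.25 − 155 − 161 = 1715.25 kcal/day.
TEE = BMR × activity factor = 1715.25 × 1.2 = 2058.3 kcal/day.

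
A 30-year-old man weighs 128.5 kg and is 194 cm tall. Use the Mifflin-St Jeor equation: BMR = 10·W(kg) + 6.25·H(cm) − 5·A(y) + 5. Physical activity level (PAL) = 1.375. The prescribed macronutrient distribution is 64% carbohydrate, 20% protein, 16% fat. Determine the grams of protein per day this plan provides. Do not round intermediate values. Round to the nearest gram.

162 g/day

Mifflin-St Jeor (male): BMR = 10(128.5) + 6.25(194) − 5(30) + 5 = 1285 + 1212.5 − 150 + 5 = 2352.5 kcal/day.
TEE = 2352.5 × 1.375 = 3234.6875 kcal/day.
Protein energy = 20% × 3234.6875 = 646.9375 kcal.
Protein = 646.9375 ÷ 4 kcal/g = 161.7344 g.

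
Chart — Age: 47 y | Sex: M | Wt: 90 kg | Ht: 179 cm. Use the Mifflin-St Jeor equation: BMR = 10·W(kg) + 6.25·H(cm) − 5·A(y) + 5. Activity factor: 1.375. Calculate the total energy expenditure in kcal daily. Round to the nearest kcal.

Mifflin-St Jeor (male): BMR = 10(90) + 6.25(179) − 5(47) + 5 = 900 + 1118.75 − 235 + 5 = 1788.75 kcal/day.
TEE = BMR × activity factor = 1788.75 × 1.375 = 2459.5313 kcal/day.

2460 kcal daily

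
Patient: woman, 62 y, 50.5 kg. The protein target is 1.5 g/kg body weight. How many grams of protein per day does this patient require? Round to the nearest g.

76 g/day

Protein = 1.5 g/kg × 50.5 kg = 75.75 g/day.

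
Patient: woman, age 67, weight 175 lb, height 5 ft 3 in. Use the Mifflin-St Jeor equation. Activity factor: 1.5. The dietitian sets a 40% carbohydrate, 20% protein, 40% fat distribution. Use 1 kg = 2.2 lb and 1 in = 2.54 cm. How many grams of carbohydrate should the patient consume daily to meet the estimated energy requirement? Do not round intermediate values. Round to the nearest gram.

Convert to metric: weight = 175 ÷ 2.2 = 79.5455 kg; height = (5×12 + 3) × 2.54 = 63 × 2.54 = 160.02 cm.
Mifflin-St Jeor (female): BMR = 10(79.5455) + 6.25(160.02) − 5(67) − 161 = 795.4545 + 1000.125 − 335 − 161 = 1299.5795 kcal/day.
TEE = 1299.5795 × 1.5 = 1949.3693 kcal/day.
Carbohydrate energy = 40% × 1949.3693 = 779.7477 kcal.
Carbohydrate = 779.7477 ÷ 4 kcal/g = 194.9369 g.

195 g/day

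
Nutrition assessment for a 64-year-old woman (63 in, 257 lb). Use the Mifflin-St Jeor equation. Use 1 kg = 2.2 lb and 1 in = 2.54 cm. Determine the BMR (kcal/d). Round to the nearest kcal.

Convert to metric: weight = 257 ÷ 2.2 = 116.8182 kg; height = 63 × 2.54 = 160.02 cm.
Mifflin-St Jeor (female): BMR = 10(116.8182) + 6.25(160.02) − 5(64) − 161 = 1168.1818 + 1000.125 − 320 − 161 = 1687.3068 kcal/day.

1687 kcal/d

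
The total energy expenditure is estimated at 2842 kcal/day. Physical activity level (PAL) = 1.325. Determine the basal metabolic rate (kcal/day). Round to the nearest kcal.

BMR = TEE ÷ activity factor = 2842 ÷ 1.325 = 2144.9057 kcal/day.

2145 kcal/day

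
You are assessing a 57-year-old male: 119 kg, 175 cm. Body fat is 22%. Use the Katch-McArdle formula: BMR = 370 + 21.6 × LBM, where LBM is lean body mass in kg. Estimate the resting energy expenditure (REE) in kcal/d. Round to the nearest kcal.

LBM = 119 × (1 − 0.22) = 92.82 kg. Katch-McArdle: BMR = 370 + 21.6 × 92.82 = 2374.912 kcal/day.

2375 kcal/d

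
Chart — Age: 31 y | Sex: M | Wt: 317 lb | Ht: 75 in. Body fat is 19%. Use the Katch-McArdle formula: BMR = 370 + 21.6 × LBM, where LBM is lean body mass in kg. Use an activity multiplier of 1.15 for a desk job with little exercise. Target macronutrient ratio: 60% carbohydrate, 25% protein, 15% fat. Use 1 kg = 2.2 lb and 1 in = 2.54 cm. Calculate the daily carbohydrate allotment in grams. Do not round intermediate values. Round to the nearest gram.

499 g/day

Convert to metric: weight = 317 ÷ 2.2 = 144.0909 kg; height = 75 × 2.54 = 190.5 cm.
LBM = 144.0909 × (1 − 0.19) = 116.7136 kg. Katch-McArdle: BMR = 370 + 21.6 × 116.7136 = 2891.0145 kcal/day.
TEE = 2891.0145 × 1.15 = 3324.6667 kcal/day.
Carbohydrate energy = 60% × 3324.6667 = 1994.8 kcal.
Carbohydrate = 1994.8 ÷ 4 kcal/g = 498.7 g.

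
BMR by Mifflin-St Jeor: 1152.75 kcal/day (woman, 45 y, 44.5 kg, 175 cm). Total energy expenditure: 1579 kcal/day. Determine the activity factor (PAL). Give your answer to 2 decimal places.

Activity factor = TEE ÷ BMR = 1579 ÷ 1152.75 = 1.37.

1.37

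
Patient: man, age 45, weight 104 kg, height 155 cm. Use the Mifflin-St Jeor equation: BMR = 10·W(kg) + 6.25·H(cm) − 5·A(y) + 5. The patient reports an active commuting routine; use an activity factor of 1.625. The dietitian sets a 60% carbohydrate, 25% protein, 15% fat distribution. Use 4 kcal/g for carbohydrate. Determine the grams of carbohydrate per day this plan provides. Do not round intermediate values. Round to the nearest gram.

Mifflin-St Jeor (male): BMR = 10(104) + 6.25(155) − 5(45) + 5 = 1040 + 968.75 − 225 + 5 = 1788.75 kcal/day.
TEE = 1788.75 × 1.625 = 2906.7188 kcal/day.
Carbohydrate energy = 60% × 2906.7188 = 1744.0313 kcal.
Carbohydrate = 1744.0313 ÷ 4 kcal/g = 436.0078 g.

436 g/day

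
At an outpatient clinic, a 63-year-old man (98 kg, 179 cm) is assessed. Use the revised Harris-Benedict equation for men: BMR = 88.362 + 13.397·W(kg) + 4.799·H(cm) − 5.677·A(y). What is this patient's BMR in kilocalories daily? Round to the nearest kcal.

1903 kilocalories daily

Harris-Benedict: BMR = 88.362 + 13.397(98) + 4.799(179) − 5.677(63) = 1902.638 kcal/day.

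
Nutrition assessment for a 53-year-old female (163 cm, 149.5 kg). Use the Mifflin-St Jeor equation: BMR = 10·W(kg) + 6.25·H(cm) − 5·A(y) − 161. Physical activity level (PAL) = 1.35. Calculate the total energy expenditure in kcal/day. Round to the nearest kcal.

Mifflin-St Jeor (female): BMR = 10(149.5) + 6.25(163) − 5(53) − 161 = 1495 + 1018.75 − 265 − 161 = 2087.75 kcal/day.
TEE = BMR × activity factor = 2087.75 × 1.35 = 2818.4625 kcal/day.

2818 kcal/day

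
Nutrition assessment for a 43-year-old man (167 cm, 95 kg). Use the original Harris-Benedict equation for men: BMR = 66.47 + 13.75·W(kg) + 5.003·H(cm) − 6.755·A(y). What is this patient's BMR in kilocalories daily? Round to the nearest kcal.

1918 kilocalories daily

Harris-Benedict: BMR = 66.47 + 13.75(95) + 5.003(167) − 6.755(43) = 1917.756 kcal/day.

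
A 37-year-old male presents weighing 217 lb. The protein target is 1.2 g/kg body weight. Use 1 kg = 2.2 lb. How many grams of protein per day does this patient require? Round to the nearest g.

118 g/day

Weight in kg = 217 ÷ 2.2 = 98.6364 kg.
Protein = 1.2 g/kg × 98.6364 kg = 118.3636 g/day.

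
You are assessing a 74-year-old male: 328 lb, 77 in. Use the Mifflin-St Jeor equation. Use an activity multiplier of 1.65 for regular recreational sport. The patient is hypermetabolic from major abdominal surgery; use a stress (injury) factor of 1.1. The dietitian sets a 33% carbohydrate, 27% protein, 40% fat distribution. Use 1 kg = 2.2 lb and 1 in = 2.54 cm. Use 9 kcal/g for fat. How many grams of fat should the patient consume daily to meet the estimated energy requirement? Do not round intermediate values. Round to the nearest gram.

Convert to metric: weight = 328 ÷ 2.2 = 149.0909 kg; height = 77 × 2.54 = 195.58 cm.
Mifflin-St Jeor (male): BMR = 10(149.0909) + 6.25(195.58) − 5(74) + 5 = 1490.9091 + 1222.375 − 370 + 5 = 2348.2841 kcal/day.
TEE = 2348.2841 × 1.65 = 3874.6688 kcal/day.
With stress factor 1.1: 3874.6688 × 1.1 = 4262.1356 kcal/day.
Fat energy = 40% × 4262.1356 = 1704.8543 kcal.
Fat = 1704.8543 ÷ 9 kcal/g = 189.4283 g.

189 g/day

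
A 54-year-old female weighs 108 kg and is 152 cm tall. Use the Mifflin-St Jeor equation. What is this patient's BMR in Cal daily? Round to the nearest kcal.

Mifflin-St Jeor (female): BMR = 10(108) + 6.25(152) − 5(54) − 161 = 1080 + 950 − 270 − 161 = 1599 kcal/day.

1599 Cal daily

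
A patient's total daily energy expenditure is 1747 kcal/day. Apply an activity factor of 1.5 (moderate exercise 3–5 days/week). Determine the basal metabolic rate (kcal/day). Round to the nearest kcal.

BMR = TEE ÷ activity factor = 1747 ÷ 1.5 = 1164.6667 kcal/day.

1165 kcal/day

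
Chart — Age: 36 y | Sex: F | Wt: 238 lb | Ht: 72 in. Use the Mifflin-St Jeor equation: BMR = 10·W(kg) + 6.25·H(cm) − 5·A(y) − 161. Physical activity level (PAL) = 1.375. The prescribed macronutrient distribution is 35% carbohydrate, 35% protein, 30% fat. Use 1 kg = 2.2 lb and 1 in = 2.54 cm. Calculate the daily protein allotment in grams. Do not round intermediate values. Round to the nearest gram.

Convert to metric: weight = 238 ÷ 2.2 = 108.1818 kg; height = 72 × 2.54 = 182.88 cm.
Mifflin-St Jeor (female): BMR = 10(108.1818) + 6.25(182.88) − 5(36) − 161 = 1081.8182 + 1143 − 180 − 161 = 1883.8182 kcal/day.
TEE = 1883.8182 × 1.375 = 2590.25 kcal/day.
Protein energy = 35% × 2590.25 = 906.5875 kcal.
Protein = 906.5875 ÷ 4 kcal/g = 226.6469 g.

227 g/day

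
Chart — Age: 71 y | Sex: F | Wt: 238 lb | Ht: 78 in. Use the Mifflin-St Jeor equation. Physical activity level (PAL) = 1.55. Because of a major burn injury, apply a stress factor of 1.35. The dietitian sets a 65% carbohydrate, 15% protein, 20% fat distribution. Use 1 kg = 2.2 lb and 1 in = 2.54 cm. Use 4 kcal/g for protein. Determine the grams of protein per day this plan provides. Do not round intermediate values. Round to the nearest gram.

142 g/day

Convert to metric: weight = 238 ÷ 2.2 = 108.1818 kg; height = 78 × 2.54 = 198.12 cm.
Mifflin-St Jeor (female): BMR = 10(108.1818) + 6.25(198.12) − 5(71) − 161 = 1081.8182 + 1238.25 − 355 − 161 = 1804.0682 kcal/day.
TEE = 1804.0682 × 1.55 = 2796.3057 kcal/day.
With stress factor 1.35: 2796.3057 × 1.35 = 3775.0127 kcal/day.
Protein energy = 15% × 3775.0127 = 566.2519 kcal.
Protein = 566.2519 ÷ 4 kcal/g = 141.563 g.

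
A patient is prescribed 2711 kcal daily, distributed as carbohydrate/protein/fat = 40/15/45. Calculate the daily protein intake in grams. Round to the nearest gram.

Protein energy = 15% × 2711 = 406.65 kcal.
At 4 kcal/g: 406.65 ÷ 4 = 101.6625 g.

102 g/day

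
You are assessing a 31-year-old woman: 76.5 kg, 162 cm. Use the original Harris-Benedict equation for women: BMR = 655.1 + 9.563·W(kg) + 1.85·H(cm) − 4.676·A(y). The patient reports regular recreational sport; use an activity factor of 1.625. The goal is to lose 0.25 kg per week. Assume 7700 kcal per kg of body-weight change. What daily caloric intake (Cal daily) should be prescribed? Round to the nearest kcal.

2230 Cal daily

Harris-Benedict: BMR = 655.1 + 9.563(76.5) + 1.85(162) − 4.676(31) = 1541.4135 kcal/day.
TEE = 1541.4135 × 1.625 = 2504.7969 kcal/day.
Required daily deficit = 0.25 × 7700 ÷ 7 = 275 kcal/day.
Target intake = 2504.7969 − 275 = 2229.7969 kcal/day.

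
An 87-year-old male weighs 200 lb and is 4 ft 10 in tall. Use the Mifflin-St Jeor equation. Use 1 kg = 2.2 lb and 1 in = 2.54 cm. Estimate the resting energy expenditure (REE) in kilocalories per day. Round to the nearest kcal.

1400 kilocalories per day

Convert to metric: weight = 200 ÷ 2.2 = 90.9091 kg; height = (4×12 + 10) × 2.54 = 58 × 2.54 = 147.32 cm.
Mifflin-St Jeor (male): BMR = 10(90.9091) + 6.25(147.32) − 5(87) + 5 = 909.0909 + 920.75 − 435 + 5 = 1399.8409 kcal/day.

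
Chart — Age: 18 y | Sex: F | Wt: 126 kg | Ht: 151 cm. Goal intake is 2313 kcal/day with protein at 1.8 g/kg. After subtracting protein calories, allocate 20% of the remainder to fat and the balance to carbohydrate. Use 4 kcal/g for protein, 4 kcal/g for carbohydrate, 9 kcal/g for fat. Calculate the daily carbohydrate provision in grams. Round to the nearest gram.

Protein = 1.8 × 126 = 226.8 g → 226.8 × 4 = 907.2 kcal.
Non-protein calories = 2313 − 907.2 = 1405.8 kcal.
Fat: 20% × 1405.8 = 281.16 kcal; carbohydrate: 1124.64 kcal.
Carbohydrate: 1124.64 kcal ÷ 4 kcal/g = 281.16 g.

281 g/day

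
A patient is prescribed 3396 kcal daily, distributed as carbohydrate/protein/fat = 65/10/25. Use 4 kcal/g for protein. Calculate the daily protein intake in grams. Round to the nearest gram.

85 g/day

Protein energy = 10% × 3396 = 339.6 kcal.
At 4 kcal/g: 339.6 ÷ 4 = 84.9 g.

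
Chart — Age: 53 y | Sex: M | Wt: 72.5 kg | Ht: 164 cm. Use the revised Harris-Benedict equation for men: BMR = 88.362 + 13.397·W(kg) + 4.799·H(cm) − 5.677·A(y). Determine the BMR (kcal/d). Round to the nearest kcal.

1546 kcal/d

Harris-Benedict: BMR = 88.362 + 13.397(72.5) + 4.799(164) − 5.677(53) = 1545.7995 kcal/day.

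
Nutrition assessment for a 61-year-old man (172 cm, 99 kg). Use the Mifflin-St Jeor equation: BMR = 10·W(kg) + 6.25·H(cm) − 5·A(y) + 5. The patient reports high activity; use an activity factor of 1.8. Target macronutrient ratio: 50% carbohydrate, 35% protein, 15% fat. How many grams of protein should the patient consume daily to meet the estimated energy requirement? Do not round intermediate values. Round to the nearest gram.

Mifflin-St Jeor (male): BMR = 10(99) + 6.25(172) − 5(61) + 5 = 990 + 1075 − 305 + 5 = 1765 kcal/day.
TEE = 1765 × 1.8 = 3177 kcal/day.
Protein energy = 35% × 3177 = 1111.95 kcal.
Protein = 1111.95 ÷ 4 kcal/g = 277.9875 g.

278 g/day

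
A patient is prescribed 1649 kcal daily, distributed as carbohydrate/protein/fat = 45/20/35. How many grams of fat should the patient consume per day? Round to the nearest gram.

64 g/day

Fat energy = 35% × 1649 = 577.15 kcal.
At 9 kcal/g: 577.15 ÷ 9 = 64.1278 g.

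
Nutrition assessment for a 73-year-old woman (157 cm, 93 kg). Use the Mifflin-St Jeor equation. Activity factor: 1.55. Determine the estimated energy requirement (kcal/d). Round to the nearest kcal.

Mifflin-St Jeor (female): BMR = 10(93) + 6.25(157) − 5(73) − 161 = 930 + 981.25 − 365 − 161 = 1385.25 kcal/day.
TEE = BMR × activity factor = 1385.25 × 1.55 = 2147.1375 kcal/day.

2147 kcal/d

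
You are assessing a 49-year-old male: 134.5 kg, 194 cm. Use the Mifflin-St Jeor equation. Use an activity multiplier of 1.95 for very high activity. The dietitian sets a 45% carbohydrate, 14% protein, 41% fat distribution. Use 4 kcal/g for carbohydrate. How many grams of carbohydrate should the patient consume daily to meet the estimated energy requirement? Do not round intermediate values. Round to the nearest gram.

Mifflin-St Jeor (male): BMR = 10(134.5) + 6.25(194) − 5(49) + 5 = 1345 + 1212.5 − 245 + 5 = 2317.5 kcal/day.
TEE = 2317.5 × 1.95 = 4519.125 kcal/day.
Carbohydrate energy = 45% × 4519.125 = 2033.6063 kcal.
Carbohydrate = 2033.6063 ÷ 4 kcal/g = 508.4016 g.

508 g/day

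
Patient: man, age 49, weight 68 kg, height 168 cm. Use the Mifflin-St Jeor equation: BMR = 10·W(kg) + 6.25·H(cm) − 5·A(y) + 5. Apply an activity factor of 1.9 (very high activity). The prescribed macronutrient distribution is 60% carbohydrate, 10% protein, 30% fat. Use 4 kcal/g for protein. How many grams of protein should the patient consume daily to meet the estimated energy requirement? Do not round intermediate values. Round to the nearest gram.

Mifflin-St Jeor (male): BMR = 10(68) + 6.25(168) − 5(49) + 5 = 680 + 1050 − 245 + 5 = 1490 kcal/day.
TEE = 1490 × 1.9 = 2831 kcal/day.
Protein energy = 10% × 2831 = 283.1 kcal.
Protein = 283.1 ÷ 4 kcal/g = 70.775 g.

71 g/day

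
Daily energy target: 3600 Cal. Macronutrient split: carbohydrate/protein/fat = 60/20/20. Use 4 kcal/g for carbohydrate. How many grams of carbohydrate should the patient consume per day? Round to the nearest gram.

Carbohydrate energy = 60% × 3600 = 2160 kcal.
At 4 kcal/g: 2160 ÷ 4 = 540 g.

540 g/day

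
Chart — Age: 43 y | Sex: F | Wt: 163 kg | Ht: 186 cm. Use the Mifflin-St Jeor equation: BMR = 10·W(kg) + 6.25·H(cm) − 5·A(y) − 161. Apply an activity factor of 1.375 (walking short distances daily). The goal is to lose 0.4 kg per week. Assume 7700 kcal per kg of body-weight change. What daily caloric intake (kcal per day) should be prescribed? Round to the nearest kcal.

2883 kcal per day

Mifflin-St Jeor (female): BMR = 10(163) + 6.25(186) − 5(43) − 161 = 1630 + 1162.5 − 215 − 161 = 2416.5 kcal/day.
TEE = 2416.5 × 1.375 = 3322.6875 kcal/day.
Required daily deficit = 0.4 × 7700 ÷ 7 = 440 kcal/day.
Target intake = 3322.6875 − 440 = 2882.6875 kcal/day.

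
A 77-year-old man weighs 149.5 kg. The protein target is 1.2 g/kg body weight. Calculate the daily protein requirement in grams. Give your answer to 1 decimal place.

179.4 g/day

Protein = 1.2 g/kg × 149.5 kg = 179.4 g/day.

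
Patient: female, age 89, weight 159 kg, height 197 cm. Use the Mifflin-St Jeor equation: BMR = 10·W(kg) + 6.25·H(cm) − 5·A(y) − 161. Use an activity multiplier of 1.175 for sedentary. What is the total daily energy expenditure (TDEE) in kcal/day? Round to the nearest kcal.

Mifflin-St Jeor (female): BMR = 10(159) + 6.25(197) − 5(89) − 161 = 1590 + 1231.25 − 445 − 161 = 2215.25 kcal/day.
TEE = BMR × activity factor = 2215.25 × 1.175 = 2602.9188 kcal/day.

2603 kcal/day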